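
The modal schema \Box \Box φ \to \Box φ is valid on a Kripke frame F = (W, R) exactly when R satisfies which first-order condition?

Density

Suppose □□φ→□φ is valid. Take Rxy and set V(φ)={w : xR²w}. Then □□φ at x, so □φ at x, so φ at y, i.e. ∃z(Rxz∧Rzy).
Conversely, any frame satisfying \forall x \forall y (Rxy \to \exists z (Rxz \wedge Rzy)) validates the schema.
So the correspondent is density.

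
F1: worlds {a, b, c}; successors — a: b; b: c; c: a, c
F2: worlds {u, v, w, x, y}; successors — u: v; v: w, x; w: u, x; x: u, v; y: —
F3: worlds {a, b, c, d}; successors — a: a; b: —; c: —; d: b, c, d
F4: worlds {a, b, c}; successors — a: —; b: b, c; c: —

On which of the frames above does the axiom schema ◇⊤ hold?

The schema corresponds to seriality: ∀x ∃y Rxy.
F1: holds.
F2: fails — world y has no successor.
F3: fails — world b has no successor.
F4: fails — world a has no successor.
Valid on: F1.

F1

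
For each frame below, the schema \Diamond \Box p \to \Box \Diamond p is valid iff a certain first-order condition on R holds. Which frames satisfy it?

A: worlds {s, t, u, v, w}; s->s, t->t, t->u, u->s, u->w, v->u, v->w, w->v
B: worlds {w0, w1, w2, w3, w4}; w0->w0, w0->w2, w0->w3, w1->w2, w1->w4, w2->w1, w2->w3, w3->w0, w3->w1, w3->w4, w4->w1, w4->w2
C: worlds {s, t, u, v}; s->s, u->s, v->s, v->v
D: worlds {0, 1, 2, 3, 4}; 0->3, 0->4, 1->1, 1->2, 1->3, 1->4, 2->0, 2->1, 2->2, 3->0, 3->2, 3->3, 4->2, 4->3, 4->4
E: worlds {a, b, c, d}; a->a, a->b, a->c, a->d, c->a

Frame correspondent (Sahlqvist): \forall x \forall y \forall z (Rxy \wedge Rxz \to \exists w (Ryw \wedge Rzw)) — i.e. convergence.
A: fails — Rtt and Rtu but t and u have no common successor.
B: fails — Rw4w1 and Rw4w2 but w1 and w2 have no common successor.
C: satisfies the condition.
D: fails — R20 and R22 but 0 and 2 have no common successor.
E: fails — Rab and Rab but b and b have no common successor.

C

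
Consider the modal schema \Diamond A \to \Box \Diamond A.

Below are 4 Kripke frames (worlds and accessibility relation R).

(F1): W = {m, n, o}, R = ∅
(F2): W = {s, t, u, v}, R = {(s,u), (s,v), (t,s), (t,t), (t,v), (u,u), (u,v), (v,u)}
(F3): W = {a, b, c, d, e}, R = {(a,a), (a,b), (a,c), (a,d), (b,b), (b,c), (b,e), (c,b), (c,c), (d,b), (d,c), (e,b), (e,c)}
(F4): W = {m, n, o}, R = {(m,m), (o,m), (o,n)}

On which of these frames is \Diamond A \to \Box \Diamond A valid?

(F1)

This is the axiom for the Euclidean property; its first-order frame correspondent is \forall x \forall y \forall z (Rxy \wedge Rxz \to Ryz).
(F1): holds.
(F2): fails — Rsv and Rsv but not Rvv.
(F3): fails — Rab and Raa but not Rba.
(F4): fails — Rom and Ron but not Rmn.
Valid on: (F1).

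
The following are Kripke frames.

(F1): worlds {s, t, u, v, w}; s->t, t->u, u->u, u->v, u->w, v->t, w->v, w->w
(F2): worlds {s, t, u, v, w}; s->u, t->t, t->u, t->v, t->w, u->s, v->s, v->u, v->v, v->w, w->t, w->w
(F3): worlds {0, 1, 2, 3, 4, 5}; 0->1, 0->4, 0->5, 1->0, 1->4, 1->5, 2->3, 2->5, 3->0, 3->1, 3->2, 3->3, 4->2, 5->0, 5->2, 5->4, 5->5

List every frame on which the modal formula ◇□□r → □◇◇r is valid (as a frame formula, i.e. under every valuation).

(F3)

The schema corresponds to a generalized confluence (Geach) condition: ∀x ∀y ∀z ((xRy ∧ xRz) → ∃w (yR²w ∧ zR²w)).
(F1): fails — uRv, uRw but no w* with vR²w* and wR²w*.
(F2): fails — vRs, vRu but no w* with sR²w* and uR²w*.
(F3): holds.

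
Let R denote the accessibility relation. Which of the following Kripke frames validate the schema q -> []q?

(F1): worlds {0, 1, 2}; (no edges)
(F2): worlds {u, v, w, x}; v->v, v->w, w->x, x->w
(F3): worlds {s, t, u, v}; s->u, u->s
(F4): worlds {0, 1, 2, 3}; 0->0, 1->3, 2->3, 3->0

(F1)

The schema corresponds to a generalized confluence (Geach) condition: forall x forall z (xRz -> exists w (x = w & z = w)).
(F1): holds.
(F2): fails — vRw but v ≠ w.
(F3): fails — sRu but s ≠ u.
(F4): fails — 1R3 but 1 ≠ 3.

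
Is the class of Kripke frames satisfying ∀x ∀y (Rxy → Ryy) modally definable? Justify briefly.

Yes: it is shift-reflexivity, defined by the T□ schema □(□r → r).
Suppose □(□r→r) is valid. Take Rxy and set V(r)={w : Ryw}. Then at y, □r holds; since □(□r→r) at x, □r→r at y, so r at y, i.e. Ryy.

Definable; □(□r → r) defines it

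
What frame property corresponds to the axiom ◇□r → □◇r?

convergence

This schema is the .2 axiom.
Its frame correspondent is convergence — ∀x ∀y ∀z (Rxy ∧ Rxz → ∃w (Ryw ∧ Rzw)).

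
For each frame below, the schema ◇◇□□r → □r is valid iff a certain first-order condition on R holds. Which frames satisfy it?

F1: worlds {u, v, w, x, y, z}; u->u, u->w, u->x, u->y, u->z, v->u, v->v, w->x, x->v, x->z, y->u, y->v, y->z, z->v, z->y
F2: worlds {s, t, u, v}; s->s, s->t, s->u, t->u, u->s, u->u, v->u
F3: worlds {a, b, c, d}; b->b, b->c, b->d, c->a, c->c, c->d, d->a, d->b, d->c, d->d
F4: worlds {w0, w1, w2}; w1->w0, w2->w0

F4

The schema corresponds to a generalized confluence (Geach) condition: ∀x ∀y ∀z ((xR²y ∧ xRz) → ∃w (yR²w ∧ z = w)).
F1: fails — uR²w, uRu but no t with wR²t and u=t.
F2: fails — sR²t, sRt but no w with tR²w and t=w.
F3: fails — bR²a, bRb but no w with aR²w and b=w.
F4: holds.
Valid on: F4.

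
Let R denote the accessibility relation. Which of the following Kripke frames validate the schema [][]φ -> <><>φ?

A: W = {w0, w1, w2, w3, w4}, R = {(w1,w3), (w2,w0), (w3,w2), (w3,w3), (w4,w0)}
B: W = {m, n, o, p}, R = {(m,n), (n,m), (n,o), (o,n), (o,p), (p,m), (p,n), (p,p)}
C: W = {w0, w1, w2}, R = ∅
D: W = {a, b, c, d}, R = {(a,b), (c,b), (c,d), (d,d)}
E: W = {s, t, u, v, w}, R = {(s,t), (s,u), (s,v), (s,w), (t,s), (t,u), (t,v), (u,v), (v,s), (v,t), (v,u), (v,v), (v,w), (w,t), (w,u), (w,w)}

B, E

This is the axiom for a generalized confluence (Geach) condition; its first-order frame correspondent is forall x exists w (x R^2 w & x R^2 w).
A: fails — at w0 but no w with w0R²w and w0R²w.
B: holds.
C: fails — at w0 but no w with w0R²w and w0R²w.
D: fails — at a but no w with aR²w and aR²w.
E: holds.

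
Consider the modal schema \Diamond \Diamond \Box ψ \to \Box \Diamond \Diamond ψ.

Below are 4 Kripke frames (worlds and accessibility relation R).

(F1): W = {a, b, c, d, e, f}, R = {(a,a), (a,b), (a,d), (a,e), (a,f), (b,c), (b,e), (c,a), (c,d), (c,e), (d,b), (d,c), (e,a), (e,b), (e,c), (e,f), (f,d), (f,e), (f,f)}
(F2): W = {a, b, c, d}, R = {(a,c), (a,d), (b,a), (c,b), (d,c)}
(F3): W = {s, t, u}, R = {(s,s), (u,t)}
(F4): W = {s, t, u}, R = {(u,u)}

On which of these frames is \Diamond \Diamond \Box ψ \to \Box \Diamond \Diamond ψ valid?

(F1), (F3), (F4)

Frame correspondent (Sahlqvist): \forall x \forall y \forall z ((x R^2 y \wedge xRz) \to \exists w (yRw \wedge z R^2 w)) — i.e. a generalized confluence (Geach) condition.
(F1): satisfies the condition.
(F2): fails — aR²b, aRd but no w with bRw and dR²w.
(F3): satisfies the condition.
(F4): satisfies the condition.
Valid on: (F1), (F3), (F4).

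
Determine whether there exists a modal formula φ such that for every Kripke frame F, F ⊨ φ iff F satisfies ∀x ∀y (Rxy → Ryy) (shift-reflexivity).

The condition is shift-reflexivity. A defining modal formula is □(□q → q).
Suppose □(□q→q) is valid. Take Rxy and set V(q)={w : Ryw}. Then at y, □q holds; since □(□q→q) at x, □q→q at y, so q at y, i.e. Ryy.

Definable; □(□q → q) defines it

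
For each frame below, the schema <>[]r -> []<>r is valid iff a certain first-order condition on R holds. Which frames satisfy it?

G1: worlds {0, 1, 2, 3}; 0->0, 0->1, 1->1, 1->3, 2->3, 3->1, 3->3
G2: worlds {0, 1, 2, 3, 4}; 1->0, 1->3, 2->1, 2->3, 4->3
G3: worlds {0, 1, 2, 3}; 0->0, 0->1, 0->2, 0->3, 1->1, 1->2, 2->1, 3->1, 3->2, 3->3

G1, G3

The schema corresponds to convergence: forall x forall y forall z (Rxy & Rxz -> exists w (Ryw & Rzw)).
G1: holds.
G2: fails — R10 and R10 but 0 and 0 have no common successor.
G3: holds.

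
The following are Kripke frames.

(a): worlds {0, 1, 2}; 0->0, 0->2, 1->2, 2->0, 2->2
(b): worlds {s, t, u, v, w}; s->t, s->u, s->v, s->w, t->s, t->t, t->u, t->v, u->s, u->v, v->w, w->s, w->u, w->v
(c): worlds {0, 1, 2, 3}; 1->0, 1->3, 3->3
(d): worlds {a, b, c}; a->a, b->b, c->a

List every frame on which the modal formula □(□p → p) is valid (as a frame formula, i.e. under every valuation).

This is the axiom for shift-reflexivity; its first-order frame correspondent is ∀x ∀y (Rxy → Ryy).
(a): condition met.
(b): fails — Ruv but not Rvv.
(c): fails — R10 but not R00.
(d): condition met.

(a), (d)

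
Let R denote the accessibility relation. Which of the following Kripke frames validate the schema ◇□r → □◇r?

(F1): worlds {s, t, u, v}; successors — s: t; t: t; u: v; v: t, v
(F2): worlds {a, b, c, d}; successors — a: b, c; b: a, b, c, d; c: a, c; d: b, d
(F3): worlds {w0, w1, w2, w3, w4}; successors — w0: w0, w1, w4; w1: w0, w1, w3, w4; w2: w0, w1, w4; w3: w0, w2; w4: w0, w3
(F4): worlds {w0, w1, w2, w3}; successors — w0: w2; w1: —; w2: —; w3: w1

(F1), (F3)

This is the axiom for convergence; its first-order frame correspondent is ∀x ∀y ∀z (Rxy ∧ Rxz → ∃w (Ryw ∧ Rzw)).
(F1): condition met.
(F2): fails — Rbc and Rbd but c and d have no common successor.
(F3): condition met.
(F4): fails — Rw0w2 and Rw0w2 but w2 and w2 have no common successor.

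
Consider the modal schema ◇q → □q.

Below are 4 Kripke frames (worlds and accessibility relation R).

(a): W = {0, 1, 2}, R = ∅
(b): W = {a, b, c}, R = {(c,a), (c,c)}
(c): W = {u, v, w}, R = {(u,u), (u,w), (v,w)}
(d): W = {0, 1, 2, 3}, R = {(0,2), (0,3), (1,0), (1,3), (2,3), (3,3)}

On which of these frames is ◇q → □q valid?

(a)

The schema corresponds to partial functionality: ∀x ∀y ∀z (Rxy ∧ Rxz → y = z).
(a): ✓.
(b): fails — c sees both a and c.
(c): fails — u sees both u and w.
(d): fails — 0 sees both 2 and 3.
Valid on: (a).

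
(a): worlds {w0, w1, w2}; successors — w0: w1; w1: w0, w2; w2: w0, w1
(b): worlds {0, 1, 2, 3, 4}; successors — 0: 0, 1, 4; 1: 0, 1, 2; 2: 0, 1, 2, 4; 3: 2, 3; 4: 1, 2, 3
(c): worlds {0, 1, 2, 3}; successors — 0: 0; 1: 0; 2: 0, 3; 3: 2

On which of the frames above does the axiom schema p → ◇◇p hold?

(a), (b)

Frame correspondent (Sahlqvist): ∀x ∃w (x = w ∧ xR²w) — i.e. a generalized confluence (Geach) condition.
(a): holds.
(b): holds.
(c): fails — at 1 but no w with 1=w and 1R²w.
Valid on: (a), (b).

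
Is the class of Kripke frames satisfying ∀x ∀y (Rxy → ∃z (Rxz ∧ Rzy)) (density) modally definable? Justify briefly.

Definable; □□q → □q defines it

Yes: it is density, defined by the C4 schema □□q → □q.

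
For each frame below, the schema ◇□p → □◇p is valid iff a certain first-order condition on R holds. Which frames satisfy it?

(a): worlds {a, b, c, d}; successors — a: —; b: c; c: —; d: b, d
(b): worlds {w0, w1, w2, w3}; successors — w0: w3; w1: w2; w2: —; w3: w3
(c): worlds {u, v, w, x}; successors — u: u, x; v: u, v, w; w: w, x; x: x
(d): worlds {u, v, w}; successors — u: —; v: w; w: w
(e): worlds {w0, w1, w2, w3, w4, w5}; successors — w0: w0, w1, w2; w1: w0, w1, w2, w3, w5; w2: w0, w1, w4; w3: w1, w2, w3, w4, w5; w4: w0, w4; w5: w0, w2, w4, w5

The schema corresponds to convergence: ∀x ∀y ∀z (Rxy ∧ Rxz → ∃w (Ryw ∧ Rzw)).
(a): fails — Rbc and Rbc but c and c have no common successor.
(b): fails — Rw1w2 and Rw1w2 but w2 and w2 have no common successor.
(c): condition met.
(d): condition met.
(e): condition met.
Valid on: (c), (d), (e).

(c), (d), (e)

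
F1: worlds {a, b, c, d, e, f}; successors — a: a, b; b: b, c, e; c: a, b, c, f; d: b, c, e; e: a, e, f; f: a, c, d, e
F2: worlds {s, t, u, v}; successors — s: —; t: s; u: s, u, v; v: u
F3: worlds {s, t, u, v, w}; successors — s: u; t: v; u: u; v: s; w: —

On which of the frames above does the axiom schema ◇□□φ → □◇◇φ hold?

F1, F3

This is the axiom for a generalized confluence (Geach) condition; its first-order frame correspondent is ∀x ∀y ∀z ((xRy ∧ xRz) → ∃w (yR²w ∧ zR²w)).
F1: holds.
F2: fails — tRs, tRs but no w with sR²w and sR²w.
F3: holds.
Valid on: F1, F3.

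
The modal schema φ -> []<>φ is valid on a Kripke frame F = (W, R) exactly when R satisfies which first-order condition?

Symmetry

Suppose φ→□◇φ is valid. Take Rxy and set V(φ)={x}. Then φ at x, so □◇φ at x, so ◇φ at y, so some z with Ryz has φ; z=x, i.e. Ryx.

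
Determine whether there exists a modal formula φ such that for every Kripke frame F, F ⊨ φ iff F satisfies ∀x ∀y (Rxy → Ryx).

Yes: it is symmetry, defined by the B schema r → □◇r.

Definable; r → □◇r defines it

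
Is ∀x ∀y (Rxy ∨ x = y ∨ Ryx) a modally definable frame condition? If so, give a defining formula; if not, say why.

Not modally definable

Modal frame validity is preserved under disjoint unions.
Take 4 disjoint single-world reflexive frames: each is trivially connected, but their disjoint union has 4 worlds with no edge between distinct components, so it is not connected.
So the class is not modally definable.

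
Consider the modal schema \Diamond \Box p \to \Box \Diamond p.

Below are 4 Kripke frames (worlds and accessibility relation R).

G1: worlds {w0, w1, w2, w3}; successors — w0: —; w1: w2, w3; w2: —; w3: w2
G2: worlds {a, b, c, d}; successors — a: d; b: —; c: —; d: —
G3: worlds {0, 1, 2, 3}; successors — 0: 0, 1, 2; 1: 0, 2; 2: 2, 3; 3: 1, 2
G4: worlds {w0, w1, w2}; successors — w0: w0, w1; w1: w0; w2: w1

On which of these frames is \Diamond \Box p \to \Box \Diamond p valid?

G3, G4

This is the axiom for convergence; its first-order frame correspondent is \forall x \forall y \forall z (Rxy \wedge Rxz \to \exists w (Ryw \wedge Rzw)).
G1: fails — Rw1w2 and Rw1w2 but w2 and w2 have no common successor.
G2: fails — Rad and Rad but d and d have no common successor.
G3: holds.
G4: holds.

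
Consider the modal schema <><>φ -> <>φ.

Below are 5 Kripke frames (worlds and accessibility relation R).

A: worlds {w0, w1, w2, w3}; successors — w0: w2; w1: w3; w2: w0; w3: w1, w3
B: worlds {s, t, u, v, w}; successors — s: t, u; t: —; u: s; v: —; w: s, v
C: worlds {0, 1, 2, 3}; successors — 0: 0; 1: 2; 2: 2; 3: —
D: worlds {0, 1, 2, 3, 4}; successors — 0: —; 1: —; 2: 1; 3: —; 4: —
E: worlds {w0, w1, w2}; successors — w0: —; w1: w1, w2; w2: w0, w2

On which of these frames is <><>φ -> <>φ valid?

C, D

This is the axiom for transitivity; its first-order frame correspondent is forall x forall y forall z (Rxy & Ryz -> Rxz).
A: fails — Rw1w3 and Rw3w1 but not Rw1w1.
B: fails — Rus and Rsu but not Ruu.
C: condition met.
D: condition met.
E: fails — Rw1w2 and Rw2w0 but not Rw1w0.
Valid on: C, D.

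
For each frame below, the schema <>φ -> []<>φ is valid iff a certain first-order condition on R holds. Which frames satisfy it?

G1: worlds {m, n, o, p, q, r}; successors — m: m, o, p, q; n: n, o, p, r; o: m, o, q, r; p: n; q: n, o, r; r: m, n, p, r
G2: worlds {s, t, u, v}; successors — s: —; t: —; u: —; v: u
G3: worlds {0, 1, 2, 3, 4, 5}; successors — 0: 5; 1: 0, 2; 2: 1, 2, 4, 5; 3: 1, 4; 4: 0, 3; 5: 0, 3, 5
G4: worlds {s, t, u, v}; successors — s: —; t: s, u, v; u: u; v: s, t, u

none

The schema corresponds to the Euclidean property: forall x forall y forall z (Rxy & Rxz -> Ryz).
G1: fails — Rmp and Rmm but not Rpm.
G2: fails — Rvu and Rvu but not Ruu.
G3: fails — R10 and R10 but not R00.
G4: fails — Rtv and Rtv but not Rvv.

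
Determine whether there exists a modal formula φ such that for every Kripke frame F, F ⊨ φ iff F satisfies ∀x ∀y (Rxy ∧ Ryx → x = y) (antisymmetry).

Any modally definable frame class is closed under surjective bounded morphisms.
The 8-cycle (worlds s,t,u,v,w,x,y,z with s→t→u→v→w→x→y→z→s) is antisymmetric. Sending even-indexed worlds to s and odd-indexed worlds to t is a surjective bounded morphism onto the two-world frame with s↔t, which is not antisymmetric.
So no modal formula (or set of formulas) defines exactly the antisymmetric frames.

No — not modally definable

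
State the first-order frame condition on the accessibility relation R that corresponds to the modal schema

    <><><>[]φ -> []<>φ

forall x forall y forall z ((x R^3 y & xRz) -> exists w (yRw & zRw))

This is a Sahlqvist (Geach-type) schema ◇^3□^1φ → □^1◇^1φ.
First-order correspondent: forall x forall y forall z ((x R^3 y & xRz) -> exists w (yRw & zRw)).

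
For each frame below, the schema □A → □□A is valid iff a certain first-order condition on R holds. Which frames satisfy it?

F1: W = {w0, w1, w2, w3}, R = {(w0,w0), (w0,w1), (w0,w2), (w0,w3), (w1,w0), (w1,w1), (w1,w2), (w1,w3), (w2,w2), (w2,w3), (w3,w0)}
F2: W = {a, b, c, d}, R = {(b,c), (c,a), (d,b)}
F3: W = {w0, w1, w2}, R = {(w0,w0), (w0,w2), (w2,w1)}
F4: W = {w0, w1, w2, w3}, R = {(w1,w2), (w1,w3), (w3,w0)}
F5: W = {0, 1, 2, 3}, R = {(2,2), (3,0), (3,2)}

The schema corresponds to transitivity: ∀x ∀y ∀z (Rxy ∧ Ryz → Rxz).
F1: fails — Rw3w0 and Rw0w1 but not Rw3w1.
F2: fails — Rdb and Rbc but not Rdc.
F3: fails — Rw0w2 and Rw2w1 but not Rw0w1.
F4: fails — Rw1w3 and Rw3w0 but not Rw1w0.
F5: satisfies the condition.
Valid on: F5.

F5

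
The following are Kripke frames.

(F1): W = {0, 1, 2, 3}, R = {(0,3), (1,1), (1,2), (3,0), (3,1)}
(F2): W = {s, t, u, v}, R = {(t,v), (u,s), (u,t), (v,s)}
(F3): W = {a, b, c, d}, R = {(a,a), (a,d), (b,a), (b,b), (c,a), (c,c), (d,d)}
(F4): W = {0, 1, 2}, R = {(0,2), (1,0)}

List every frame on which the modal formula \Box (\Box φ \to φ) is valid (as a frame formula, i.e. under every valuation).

This is the axiom for shift-reflexivity; its first-order frame correspondent is \forall x \forall y (Rxy \to Ryy).
(F1): fails — R12 but not R22.
(F2): fails — Rus but not Rss.
(F3): holds.
(F4): fails — R10 but not R00.
Valid on: (F3).

(F3)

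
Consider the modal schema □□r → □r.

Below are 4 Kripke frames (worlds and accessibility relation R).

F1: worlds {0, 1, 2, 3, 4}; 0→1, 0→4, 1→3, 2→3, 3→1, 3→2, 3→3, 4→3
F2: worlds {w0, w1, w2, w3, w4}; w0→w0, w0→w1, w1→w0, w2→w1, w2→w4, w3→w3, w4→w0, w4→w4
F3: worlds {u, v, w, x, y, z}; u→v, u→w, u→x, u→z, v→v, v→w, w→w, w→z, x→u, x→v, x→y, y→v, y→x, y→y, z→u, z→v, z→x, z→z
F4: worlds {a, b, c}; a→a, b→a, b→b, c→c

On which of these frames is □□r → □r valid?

This is the axiom for density; its first-order frame correspondent is ∀x ∀y (Rxy → ∃z (Rxz ∧ Rzy)).
F1: fails — R01 but no z with R0z and Rz1.
F2: fails — Rw2w1 but no z with Rw2z and Rzw1.
F3: fails — Rxu but no t with Rxt and Rtu.
F4: satisfies the condition.

F4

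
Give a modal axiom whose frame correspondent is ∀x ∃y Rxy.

□s → ◇s

The condition is seriality. The D schema □s → ◇s defines it.
Suppose □s→◇s is valid. At any x set V(s)=W. Then □s at x, so ◇s at x, so x has a successor.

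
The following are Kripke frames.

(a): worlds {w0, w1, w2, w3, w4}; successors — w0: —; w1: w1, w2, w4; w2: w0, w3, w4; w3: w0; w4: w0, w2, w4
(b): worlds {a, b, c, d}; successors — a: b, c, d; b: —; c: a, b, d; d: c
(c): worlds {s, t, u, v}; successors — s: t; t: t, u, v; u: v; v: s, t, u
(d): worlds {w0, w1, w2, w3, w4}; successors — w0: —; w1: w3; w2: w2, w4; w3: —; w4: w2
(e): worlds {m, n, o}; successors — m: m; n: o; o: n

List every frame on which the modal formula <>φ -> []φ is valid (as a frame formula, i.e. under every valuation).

Frame correspondent (Sahlqvist): forall x forall y forall z (Rxy & Rxz -> y = z) — i.e. partial functionality.
(a): fails — w1 sees both w1 and w2.
(b): fails — a sees both b and c.
(c): fails — t sees both t and u.
(d): fails — w2 sees both w2 and w4.
(e): ✓.
Valid on: (e).

(e)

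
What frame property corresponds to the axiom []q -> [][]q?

transitivity

Suppose □q→□□q is valid. Take Rxy, Ryz and set V(q)={w : Rxw}. Then □q at x, so □□q at x, so □q at y, so q at z, i.e. Rxz.
The converse is a direct semantic check.
So the correspondent is transitivity.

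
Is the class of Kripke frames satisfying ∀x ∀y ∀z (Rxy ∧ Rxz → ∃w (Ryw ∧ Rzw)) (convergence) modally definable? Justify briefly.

The condition is convergence. A defining modal formula is ◇□q → □◇q.
Suppose ◇□q→□◇q is valid. Take Rxy, Rxz and set V(q)={w : Ryw}. Then □q at y so ◇□q at x, so □◇q at x, so ◇q at z, giving w with Rzw and Ryw.

Definable; ◇□q → □◇q defines it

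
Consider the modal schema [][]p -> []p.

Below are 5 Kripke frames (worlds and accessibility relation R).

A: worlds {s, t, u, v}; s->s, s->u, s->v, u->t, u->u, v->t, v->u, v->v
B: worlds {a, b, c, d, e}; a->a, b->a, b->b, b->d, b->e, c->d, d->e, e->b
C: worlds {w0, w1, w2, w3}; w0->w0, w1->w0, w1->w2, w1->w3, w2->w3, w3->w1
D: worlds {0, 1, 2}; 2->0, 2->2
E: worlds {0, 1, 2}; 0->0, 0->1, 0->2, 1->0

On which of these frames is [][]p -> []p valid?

The schema corresponds to density: forall x forall y (Rxy -> exists z (Rxz & Rzy)).
A: holds.
B: fails — Rcd but no z with Rcz and Rzd.
C: fails — Rw1w2 but no z with Rw1z and Rzw2.
D: holds.
E: holds.
Valid on: A, D, E.

A, D, E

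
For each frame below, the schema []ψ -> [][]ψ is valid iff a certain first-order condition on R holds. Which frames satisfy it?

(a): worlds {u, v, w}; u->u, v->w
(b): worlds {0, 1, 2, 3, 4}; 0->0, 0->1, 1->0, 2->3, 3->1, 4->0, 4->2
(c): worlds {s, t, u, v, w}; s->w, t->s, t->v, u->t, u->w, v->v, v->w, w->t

(a)

Frame correspondent (Sahlqvist): forall x forall y forall z (Rxy & Ryz -> Rxz) — i.e. transitivity.
(a): condition met.
(b): fails — R10 and R01 but not R11.
(c): fails — Rwt and Rtv but not Rwv.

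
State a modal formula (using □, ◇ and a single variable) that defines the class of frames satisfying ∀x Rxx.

The condition is reflexivity. The T schema □s → s defines it.
Suppose □s→s is valid. At any x set V(s)={w : Rxw}. Then □s holds at x, so s holds at x, i.e. Rxx.

□s → s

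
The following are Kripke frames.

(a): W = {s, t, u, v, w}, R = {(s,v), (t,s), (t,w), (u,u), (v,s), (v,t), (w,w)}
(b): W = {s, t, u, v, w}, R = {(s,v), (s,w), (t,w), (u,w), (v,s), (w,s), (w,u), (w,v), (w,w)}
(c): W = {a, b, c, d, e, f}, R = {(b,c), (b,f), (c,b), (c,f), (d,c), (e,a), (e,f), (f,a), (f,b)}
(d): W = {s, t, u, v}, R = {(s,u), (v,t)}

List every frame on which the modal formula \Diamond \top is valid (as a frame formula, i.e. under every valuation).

(a), (b)

This is the axiom for seriality; its first-order frame correspondent is \forall x \exists y Rxy.
(a): ✓.
(b): ✓.
(c): fails — world a has no successor.
(d): fails — world t has no successor.
Valid on: (a), (b).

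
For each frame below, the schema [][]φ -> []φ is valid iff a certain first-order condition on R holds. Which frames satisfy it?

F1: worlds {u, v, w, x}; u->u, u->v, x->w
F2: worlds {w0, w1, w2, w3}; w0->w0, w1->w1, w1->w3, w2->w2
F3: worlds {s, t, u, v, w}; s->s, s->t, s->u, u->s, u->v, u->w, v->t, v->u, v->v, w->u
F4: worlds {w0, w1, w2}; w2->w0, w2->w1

Frame correspondent (Sahlqvist): forall x forall y (Rxy -> exists z (Rxz & Rzy)) — i.e. density.
F1: fails — Rxw but no z with Rxz and Rzw.
F2: condition met.
F3: fails — Ruw but no z with Ruz and Rzw.
F4: fails — Rw2w0 but no z with Rw2z and Rzw0.

F2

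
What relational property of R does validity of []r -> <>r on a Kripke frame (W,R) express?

This schema is the D axiom.
It corresponds to seriality: forall x exists y Rxy.

seriality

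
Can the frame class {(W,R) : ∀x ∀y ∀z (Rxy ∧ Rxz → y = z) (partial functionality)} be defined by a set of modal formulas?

Yes: it is partial functionality, defined by the CD schema ◇p → □p.
Suppose ◇p→□p is valid. Take Rxy, Rxz and set V(p)={y}. Then ◇p at x, so □p at x, so p at z, i.e. z=y.

Yes, by ◇p → □p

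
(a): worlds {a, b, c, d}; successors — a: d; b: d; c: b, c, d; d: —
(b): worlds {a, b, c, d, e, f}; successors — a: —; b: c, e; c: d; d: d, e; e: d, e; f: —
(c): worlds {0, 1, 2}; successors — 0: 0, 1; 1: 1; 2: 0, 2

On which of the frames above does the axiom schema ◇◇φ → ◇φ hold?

(a)

The schema corresponds to transitivity: ∀x ∀y ∀z (Rxy ∧ Ryz → Rxz).
(a): condition met.
(b): fails — Rbc and Rcd but not Rbd.
(c): fails — R20 and R01 but not R21.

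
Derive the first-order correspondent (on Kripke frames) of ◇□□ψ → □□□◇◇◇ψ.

∀x ∀y ∀z ((xRy ∧ xR³z) → ∃w (yR²w ∧ zR³w))

This is a Sahlqvist (Geach-type) schema ◇^1□^2ψ → □^3◇^3ψ.
Minimal-valuation argument: fix x; take any y with xR^1y and any z with xR^3z. Set V(ψ) to the set of worlds R-reachable from y in exactly 2 steps. Then □^2ψ holds at y, so the antecedent holds at x; validity forces ◇^3ψ at z, giving a w with zR^3w and yR^2w.
First-order correspondent: ∀x ∀y ∀z ((xRy ∧ xR³z) → ∃w (yR²w ∧ zR³w)).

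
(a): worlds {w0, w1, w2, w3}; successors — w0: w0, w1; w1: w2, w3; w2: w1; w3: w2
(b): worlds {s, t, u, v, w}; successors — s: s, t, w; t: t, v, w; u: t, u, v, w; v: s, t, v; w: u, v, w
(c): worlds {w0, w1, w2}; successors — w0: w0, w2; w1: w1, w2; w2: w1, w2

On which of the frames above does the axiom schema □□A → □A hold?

(b), (c)

Frame correspondent (Sahlqvist): ∀x ∀y (Rxy → ∃z (Rxz ∧ Rzy)) — i.e. density.
(a): fails — Rw3w2 but no z with Rw3z and Rzw2.
(b): satisfies the condition.
(c): satisfies the condition.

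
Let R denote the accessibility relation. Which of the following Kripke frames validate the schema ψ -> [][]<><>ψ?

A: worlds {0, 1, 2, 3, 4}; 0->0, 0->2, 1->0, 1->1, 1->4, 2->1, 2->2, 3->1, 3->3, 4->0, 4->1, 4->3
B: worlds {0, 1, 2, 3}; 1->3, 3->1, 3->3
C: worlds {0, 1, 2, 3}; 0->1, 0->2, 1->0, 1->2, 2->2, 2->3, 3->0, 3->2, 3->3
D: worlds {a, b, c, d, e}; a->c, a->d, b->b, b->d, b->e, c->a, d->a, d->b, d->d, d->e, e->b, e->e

B

Frame correspondent (Sahlqvist): forall x forall z (x R^2 z -> exists w (x = w & z R^2 w)) — i.e. a generalized confluence (Geach) condition.
A: fails — 3R²0 but no w with 3=w and 0R²w.
B: ✓.
C: fails — 1R²2 but no w with 1=w and 2R²w.
D: fails — aR²e but no w with a=w and eR²w.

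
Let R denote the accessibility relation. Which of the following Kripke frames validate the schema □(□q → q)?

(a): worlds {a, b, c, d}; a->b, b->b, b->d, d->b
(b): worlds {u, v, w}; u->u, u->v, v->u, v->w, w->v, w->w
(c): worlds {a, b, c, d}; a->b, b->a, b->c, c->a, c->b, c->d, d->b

none

Frame correspondent (Sahlqvist): ∀x ∀y (Rxy → Ryy) — i.e. shift-reflexivity.
(a): fails — Rbd but not Rdd.
(b): fails — Ruv but not Rvv.
(c): fails — Rbc but not Rcc.
Valid on no frame.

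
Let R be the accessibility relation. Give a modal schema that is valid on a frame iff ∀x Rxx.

A defining formula is □s → s (the T axiom).

□s → s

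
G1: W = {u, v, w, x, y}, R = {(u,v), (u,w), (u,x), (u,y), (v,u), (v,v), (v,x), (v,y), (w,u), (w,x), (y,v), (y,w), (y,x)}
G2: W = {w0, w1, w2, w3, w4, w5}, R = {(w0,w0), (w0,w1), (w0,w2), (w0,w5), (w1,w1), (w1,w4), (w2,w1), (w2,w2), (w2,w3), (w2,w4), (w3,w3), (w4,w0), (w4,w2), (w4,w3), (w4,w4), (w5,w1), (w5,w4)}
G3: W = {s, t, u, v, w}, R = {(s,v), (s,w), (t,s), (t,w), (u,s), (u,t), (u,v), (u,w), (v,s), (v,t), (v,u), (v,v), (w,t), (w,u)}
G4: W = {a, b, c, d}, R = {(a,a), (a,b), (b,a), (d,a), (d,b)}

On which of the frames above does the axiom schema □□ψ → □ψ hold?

G2, G4

Frame correspondent (Sahlqvist): ∀x ∀y (Rxy → ∃z (Rxz ∧ Rzy)) — i.e. density.
G1: fails — Rwu but no z with Rwz and Rzu.
G2: ✓.
G3: fails — Rwu but no z with Rwz and Rzu.
G4: ✓.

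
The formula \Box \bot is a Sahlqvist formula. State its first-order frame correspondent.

□⊥ is valid iff no world has any successor (otherwise □⊥ fails at any world with one).
Conversely, on a frame with emptiness of R the schema holds at every world under every valuation.
Frame condition: \forall x \forall y \neg Rxy.

emptiness of R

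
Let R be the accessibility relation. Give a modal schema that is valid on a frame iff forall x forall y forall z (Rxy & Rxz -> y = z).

The condition is partial functionality. The CD schema ◇ψ → □ψ defines it.

◇ψ → □ψ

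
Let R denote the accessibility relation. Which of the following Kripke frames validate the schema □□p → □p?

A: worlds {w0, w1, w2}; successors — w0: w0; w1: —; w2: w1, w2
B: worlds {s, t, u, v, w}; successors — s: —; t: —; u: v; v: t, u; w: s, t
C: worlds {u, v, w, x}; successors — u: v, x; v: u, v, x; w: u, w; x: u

This is the axiom for density; its first-order frame correspondent is ∀x ∀y (Rxy → ∃z (Rxz ∧ Rzy)).
A: ✓.
B: fails — Ruv but no z with Ruz and Rzv.
C: fails — Rxu but no z with Rxz and Rzu.
Valid on: A.

A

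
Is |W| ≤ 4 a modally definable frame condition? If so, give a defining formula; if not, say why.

Modal frame validity is preserved under disjoint unions.
Any modal formula valid on each of 5 disjoint one-world frames is valid on their disjoint union (validity is preserved under disjoint unions). Each one-world frame has |W|=1≤4, but the union has |W|=5.
So no modal formula (or set of formulas) defines exactly the |W|≤4 frames.

No — not modally definable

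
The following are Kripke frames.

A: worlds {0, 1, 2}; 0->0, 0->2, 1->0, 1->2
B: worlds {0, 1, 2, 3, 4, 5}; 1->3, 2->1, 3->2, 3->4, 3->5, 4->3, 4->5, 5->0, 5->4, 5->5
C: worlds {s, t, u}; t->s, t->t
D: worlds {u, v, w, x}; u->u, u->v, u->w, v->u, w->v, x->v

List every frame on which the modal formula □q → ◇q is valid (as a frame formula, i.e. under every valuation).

D

Frame correspondent (Sahlqvist): ∀x ∃y Rxy — i.e. seriality.
A: fails — world 2 has no successor.
B: fails — world 0 has no successor.
C: fails — world s has no successor.
D: condition met.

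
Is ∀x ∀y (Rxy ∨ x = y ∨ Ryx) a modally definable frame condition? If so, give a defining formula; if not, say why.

Not definable by any modal formula

If a class were modally definable it would be closed under disjoint unions (Goldblatt–Thomason).
Take 3 disjoint single-world reflexive frames: each is trivially connected, but their disjoint union has 3 worlds with no edge between distinct components, so it is not connected.
So the class is not modally definable.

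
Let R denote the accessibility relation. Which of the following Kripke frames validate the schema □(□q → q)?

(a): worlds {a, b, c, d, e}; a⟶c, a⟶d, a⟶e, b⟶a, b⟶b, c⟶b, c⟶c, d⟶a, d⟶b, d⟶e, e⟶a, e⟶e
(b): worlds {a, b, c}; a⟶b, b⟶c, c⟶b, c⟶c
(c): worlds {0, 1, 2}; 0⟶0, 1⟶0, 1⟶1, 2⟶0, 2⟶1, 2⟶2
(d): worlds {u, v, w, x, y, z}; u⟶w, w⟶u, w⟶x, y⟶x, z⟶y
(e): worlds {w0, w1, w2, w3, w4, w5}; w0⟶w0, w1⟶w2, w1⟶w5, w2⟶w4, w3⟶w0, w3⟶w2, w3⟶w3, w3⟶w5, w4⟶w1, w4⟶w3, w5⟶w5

(c)

The schema corresponds to shift-reflexivity: ∀x ∀y (Rxy → Ryy).
(a): fails — Rea but not Raa.
(b): fails — Rab but not Rbb.
(c): holds.
(d): fails — Ryx but not Rxx.
(e): fails — Rw1w2 but not Rw2w2.
Valid on: (c).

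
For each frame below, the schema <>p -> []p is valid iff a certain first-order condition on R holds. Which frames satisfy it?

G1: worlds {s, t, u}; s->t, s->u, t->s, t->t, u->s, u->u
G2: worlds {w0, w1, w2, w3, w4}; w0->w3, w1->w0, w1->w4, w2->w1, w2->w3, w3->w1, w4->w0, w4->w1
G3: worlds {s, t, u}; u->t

G3

This is the axiom for partial functionality; its first-order frame correspondent is forall x forall y forall z (Rxy & Rxz -> y = z).
G1: fails — s sees both t and u.
G2: fails — w1 sees both w0 and w4.
G3: holds.
Valid on: G3.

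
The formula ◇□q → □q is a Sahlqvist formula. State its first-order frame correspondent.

Replacing q by ¬q and contraposing gives the equivalent schema ◇q → □◇q.
Suppose ◇q→□◇q is valid. Take Rxy, Rxz and set V(q)={y}. Then ◇q at x, so □◇q at x, so ◇q at z, so some w with Rzw has q; w=y, i.e. Rzy. By symmetry of the argument, Ryz.

the Euclidean property: ∀x ∀y ∀z (Rxy ∧ Rxz → Ryz)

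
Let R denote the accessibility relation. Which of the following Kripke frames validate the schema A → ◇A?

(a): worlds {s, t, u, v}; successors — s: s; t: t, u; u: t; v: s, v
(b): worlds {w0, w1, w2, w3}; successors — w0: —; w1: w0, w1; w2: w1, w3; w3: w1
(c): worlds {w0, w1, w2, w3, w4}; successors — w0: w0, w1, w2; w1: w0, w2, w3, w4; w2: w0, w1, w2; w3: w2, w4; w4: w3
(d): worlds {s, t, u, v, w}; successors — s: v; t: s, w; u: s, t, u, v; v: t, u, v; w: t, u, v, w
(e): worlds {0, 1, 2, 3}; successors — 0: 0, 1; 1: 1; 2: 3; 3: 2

This is the axiom for reflexivity; its first-order frame correspondent is ∀x Rxx.
(a): fails — world u does not see itself.
(b): fails — world w0 does not see itself.
(c): fails — world w1 does not see itself.
(d): fails — world s does not see itself.
(e): fails — world 2 does not see itself.

none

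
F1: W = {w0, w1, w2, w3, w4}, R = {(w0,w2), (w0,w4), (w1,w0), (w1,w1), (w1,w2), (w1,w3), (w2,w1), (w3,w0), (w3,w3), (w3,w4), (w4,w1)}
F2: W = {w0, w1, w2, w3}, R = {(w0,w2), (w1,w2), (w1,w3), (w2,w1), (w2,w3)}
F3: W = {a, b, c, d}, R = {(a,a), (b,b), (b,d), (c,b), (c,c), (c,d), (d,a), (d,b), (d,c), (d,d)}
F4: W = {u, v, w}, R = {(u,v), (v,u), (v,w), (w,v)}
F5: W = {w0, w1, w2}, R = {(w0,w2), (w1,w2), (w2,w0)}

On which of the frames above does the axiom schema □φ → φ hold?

F3

The schema corresponds to reflexivity: ∀x Rxx.
F1: fails — world w0 does not see itself.
F2: fails — world w0 does not see itself.
F3: holds.
F4: fails — world u does not see itself.
F5: fails — world w0 does not see itself.
Valid on: F3.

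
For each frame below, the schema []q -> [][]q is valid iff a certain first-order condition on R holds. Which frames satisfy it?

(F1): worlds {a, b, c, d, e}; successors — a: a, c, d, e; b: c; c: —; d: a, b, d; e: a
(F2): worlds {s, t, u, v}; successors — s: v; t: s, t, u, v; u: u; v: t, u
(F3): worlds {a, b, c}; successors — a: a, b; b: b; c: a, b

(F3)

Frame correspondent (Sahlqvist): forall x forall y forall z (Rxy & Ryz -> Rxz) — i.e. transitivity.
(F1): fails — Rea and Rae but not Ree.
(F2): fails — Rvt and Rtv but not Rvv.
(F3): ✓.
Valid on: (F3).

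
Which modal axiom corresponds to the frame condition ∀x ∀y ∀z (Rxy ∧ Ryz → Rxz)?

A defining formula is □p → □□p (the 4 axiom).

□p → □□p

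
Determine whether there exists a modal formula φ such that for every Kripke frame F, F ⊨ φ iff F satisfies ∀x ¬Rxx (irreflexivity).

Not definable by any modal formula

If a class were modally definable it would be closed under surjective bounded morphisms (Goldblatt–Thomason).
The 5-cycle (worlds 0,1,2,3,4 with 0→1→2→3→4→0) is irreflexive, and the map sending every world to a single reflexive point • is a surjective bounded morphism (forth: every edge maps to (•,•); back: every world has a successor). So any modal formula valid on the 5-cycle is also valid on the reflexive point, which is not irreflexive.
So the class is not modally definable.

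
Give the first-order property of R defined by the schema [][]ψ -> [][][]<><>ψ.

forall x forall z (x R^3 z -> exists w (x R^2 w & z R^2 w))

This is a Sahlqvist (Geach-type) schema ◇^0□^2ψ → □^3◇^2ψ.
Minimal-valuation argument: fix x; take any y with xR^0y and any z with xR^3z. Set V(ψ) to the set of worlds R-reachable from y in exactly 2 steps. Then □^2ψ holds at y, so the antecedent holds at x; validity forces ◇^2ψ at z, giving a w with zR^2w and yR^2w.
First-order correspondent: forall x forall z (x R^3 z -> exists w (x R^2 w & z R^2 w)).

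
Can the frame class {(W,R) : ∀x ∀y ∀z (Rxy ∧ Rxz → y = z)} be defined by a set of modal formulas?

Yes, by ◇p → □p

Yes: it is partial functionality, defined by the CD schema ◇p → □p.
Suppose ◇p→□p is valid. Take Rxy, Rxz and set V(p)={y}. Then ◇p at x, so □p at x, so p at z, i.e. z=y.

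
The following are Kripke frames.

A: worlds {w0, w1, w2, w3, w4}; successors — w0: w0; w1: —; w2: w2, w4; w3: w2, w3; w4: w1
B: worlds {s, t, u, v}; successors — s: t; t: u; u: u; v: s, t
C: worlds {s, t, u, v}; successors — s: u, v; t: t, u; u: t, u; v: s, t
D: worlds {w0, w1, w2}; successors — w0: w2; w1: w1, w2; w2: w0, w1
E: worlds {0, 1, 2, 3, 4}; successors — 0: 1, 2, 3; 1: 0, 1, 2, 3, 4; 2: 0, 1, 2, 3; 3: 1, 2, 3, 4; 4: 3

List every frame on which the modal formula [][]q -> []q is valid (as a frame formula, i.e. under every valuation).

E

This is the axiom for density; its first-order frame correspondent is forall x forall y (Rxy -> exists z (Rxz & Rzy)).
A: fails — Rw4w1 but no z with Rw4z and Rzw1.
B: fails — Rvs but no z with Rvz and Rzs.
C: fails — Rvs but no z with Rvz and Rzs.
D: fails — Rw0w2 but no z with Rw0z and Rzw2.
E: ✓.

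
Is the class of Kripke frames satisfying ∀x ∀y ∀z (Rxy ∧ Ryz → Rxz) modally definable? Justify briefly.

The condition is transitivity. A defining modal formula is □p → □□p.
Suppose □p→□□p is valid. Take Rxy, Ryz and set V(p)={w : Rxw}. Then □p at x, so □□p at x, so □p at y, so p at z, i.e. Rxz.

Yes — defined by □p → □□p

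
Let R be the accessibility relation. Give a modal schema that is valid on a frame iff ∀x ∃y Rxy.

□q → ◇q

The condition is seriality. The D schema □q → ◇q defines it.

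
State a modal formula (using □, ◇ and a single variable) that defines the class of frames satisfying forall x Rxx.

□ψ → ψ

The condition is reflexivity. The T schema □ψ → ψ defines it.
Suppose □ψ→ψ is valid. At any x set V(ψ)={w : Rxw}. Then □ψ holds at x, so ψ holds at x, i.e. Rxx.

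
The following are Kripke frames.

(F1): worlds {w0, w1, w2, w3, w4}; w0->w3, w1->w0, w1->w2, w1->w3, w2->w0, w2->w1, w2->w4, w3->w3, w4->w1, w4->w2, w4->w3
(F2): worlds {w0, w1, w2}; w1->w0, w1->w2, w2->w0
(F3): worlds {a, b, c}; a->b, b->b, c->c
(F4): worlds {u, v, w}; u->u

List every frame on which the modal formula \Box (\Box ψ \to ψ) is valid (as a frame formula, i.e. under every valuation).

This is the axiom for shift-reflexivity; its first-order frame correspondent is \forall x \forall y (Rxy \to Ryy).
(F1): fails — Rw1w2 but not Rw2w2.
(F2): fails — Rw1w2 but not Rw2w2.
(F3): condition met.
(F4): condition met.
Valid on: (F3), (F4).

(F3), (F4)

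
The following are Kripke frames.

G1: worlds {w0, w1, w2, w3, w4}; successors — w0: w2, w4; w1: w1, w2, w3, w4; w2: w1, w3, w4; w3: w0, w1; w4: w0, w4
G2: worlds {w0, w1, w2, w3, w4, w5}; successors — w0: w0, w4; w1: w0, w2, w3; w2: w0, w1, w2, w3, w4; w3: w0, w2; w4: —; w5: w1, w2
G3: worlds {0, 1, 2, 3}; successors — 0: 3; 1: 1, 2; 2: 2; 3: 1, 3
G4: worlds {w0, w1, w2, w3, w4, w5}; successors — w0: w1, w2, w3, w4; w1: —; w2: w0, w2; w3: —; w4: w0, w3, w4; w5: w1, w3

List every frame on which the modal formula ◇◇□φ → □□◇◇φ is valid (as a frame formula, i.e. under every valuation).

G1

This is the axiom for a generalized confluence (Geach) condition; its first-order frame correspondent is ∀x ∀y ∀z ((xR²y ∧ xR²z) → ∃w (yRw ∧ zR²w)).
G1: ✓.
G2: fails — w0R²w0, w0R²w4 but no w with w0Rw and w4R²w.
G3: fails — 3R²3, 3R²2 but no w with 3Rw and 2R²w.
G4: fails — w0R²w0, w0R²w3 but no w with w0Rw and w3R²w.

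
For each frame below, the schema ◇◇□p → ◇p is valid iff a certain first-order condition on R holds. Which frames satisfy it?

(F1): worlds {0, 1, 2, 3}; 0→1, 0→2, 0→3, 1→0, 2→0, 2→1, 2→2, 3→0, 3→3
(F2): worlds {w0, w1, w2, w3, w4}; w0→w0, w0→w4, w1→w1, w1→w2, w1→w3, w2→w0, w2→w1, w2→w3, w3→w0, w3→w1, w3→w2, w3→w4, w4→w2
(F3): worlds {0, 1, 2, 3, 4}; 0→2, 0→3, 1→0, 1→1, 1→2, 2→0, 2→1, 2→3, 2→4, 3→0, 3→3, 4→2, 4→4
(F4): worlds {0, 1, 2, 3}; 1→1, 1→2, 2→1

This is the axiom for a generalized confluence (Geach) condition; its first-order frame correspondent is ∀x ∀y (xR²y → ∃w (yRw ∧ xRw)).
(F1): fails — 0R²1 but no w with 1Rw and 0Rw.
(F2): fails — w0R²w4 but no w with w4Rw and w0Rw.
(F3): fails — 4R²3 but no w with 3Rw and 4Rw.
(F4): satisfies the condition.

(F4)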